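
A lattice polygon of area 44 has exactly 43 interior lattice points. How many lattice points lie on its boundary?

4

Pick's theorem gives A = I + B/2 − 1, so B = 2(A − I + 1) = 2(44 − 43 + 1) = 4.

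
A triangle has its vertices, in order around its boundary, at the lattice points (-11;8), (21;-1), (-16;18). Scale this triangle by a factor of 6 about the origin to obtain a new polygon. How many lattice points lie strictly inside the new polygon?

By the shoelace formula, twice the signed area is |((-11)·(-1) − 21·8) + (21·18 − (-16)·(-1)) + ((-16)·8 − (-11)·18)| = 275, so the area is 275/2.
The number of boundary lattice points is Σ gcd(|Δx|,|Δy|) = gcd(32,9) + gcd(37,19) + gcd(5,10) = 1+1+5 = 7.
Scaling by 6 multiplies the area by 6² = 36 (so the new area is 4950) and multiplies the boundary lattice-point count by 6, giving 42.
By Pick's theorem, the interior count of the dilated polygon is 4950 − 42/2 + 1 = 4930.

4930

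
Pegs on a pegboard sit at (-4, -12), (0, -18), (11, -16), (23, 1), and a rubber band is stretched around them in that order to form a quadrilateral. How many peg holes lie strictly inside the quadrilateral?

Using the shoelace formula, 2A = |[(-4)·(-18) − 0·(-12)] + [0·(-16) − 11·(-18)] + [11·1 − 23·(-16)] + [23·(-12) − (-4)·1]| = 377, so the area is 377/2.
Summing gcd(|Δx|,|Δy|) over the edges gives the boundary count: gcd(4,6) + gcd(11,2) + gcd(12,17) + gcd(27,13) = 2+1+1+1 = 5.
Pick's theorem gives I = A − B/2 + 1 = 377/2 − 5/2 + 1 = 187.

187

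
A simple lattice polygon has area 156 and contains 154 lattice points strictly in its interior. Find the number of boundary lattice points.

6

Pick's theorem gives A = I + B/2 − 1, so B = 2(A − I + 1) = 2(156 − 154 + 1) = 6.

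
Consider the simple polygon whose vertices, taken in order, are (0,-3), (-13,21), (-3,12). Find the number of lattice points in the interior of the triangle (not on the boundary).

60

The shoelace formula gives twice the area as |[0·21 − (-13)·(-3)] + [(-13)·12 − (-3)·21] + [(-3)·(-3) − 0·12]| = 123, so the area is 61.5.
Along each edge there are gcd(|Δx|,|Δy|)+1 lattice points, so counting each shared vertex once the boundary has gcd(13,24) + gcd(10,9) + gcd(3,15) = 1+1+3 = 5.
By Pick's theorem A = I + B/2 − 1, so I = 61.5 − 5/2 + 1 = 60.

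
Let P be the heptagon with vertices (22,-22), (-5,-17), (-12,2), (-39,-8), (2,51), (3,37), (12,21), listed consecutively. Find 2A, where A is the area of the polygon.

The shoelace formula gives twice the area as |[22·(-17) − (-5)·(-22)] + [(-5)·2 − (-12)·(-17)] + [(-12)·(-8) − (-39)·2] + [(-39)·51 − 2·(-8)] + [2·37 − 3·51] + [3·21 − 12·37] + [12·(-22) − 22·21]| = 3683, so the area is 1841.5.

3683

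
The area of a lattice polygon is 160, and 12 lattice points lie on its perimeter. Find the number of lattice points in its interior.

From Pick's theorem, I = A − B/2 + 1 = 160 − 12/2 + 1 = 155.

155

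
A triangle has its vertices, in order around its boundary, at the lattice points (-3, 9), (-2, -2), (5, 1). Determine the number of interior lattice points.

36

The shoelace formula gives twice the area as |((-3)·(-2) − (-2)·9) + ((-2)·1 − 5·(-2)) + (5·9 − (-3)·1)| = 80, so the area is 40.
Summing gcd(|Δx|,|Δy|) over the edges gives the boundary count: gcd(1,11) + gcd(7,3) + gcd(8,8) = 1+1+8 = 10.
By Pick's theorem A = I + B/2 − 1, so I = 40 − 10/2 + 1 = 36.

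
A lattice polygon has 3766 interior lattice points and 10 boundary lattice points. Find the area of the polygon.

3770

Pick's theorem states A = I + B/2 − 1, so A = 3766 + 10/2 − 1 = 3770.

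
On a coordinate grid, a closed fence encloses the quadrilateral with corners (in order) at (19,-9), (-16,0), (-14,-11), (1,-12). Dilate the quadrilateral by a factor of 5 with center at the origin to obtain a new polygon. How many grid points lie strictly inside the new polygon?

The shoelace formula gives twice the area as |[19·0 − (-16)·(-9)] + [(-16)·(-11) − (-14)·0] + [(-14)·(-12) − 1·(-11)] + [1·(-9) − 19·(-12)]| = 430, so the area is 215.
The number of boundary lattice points is Σ gcd(|Δx|,|Δy|) = gcd(35,9) + gcd(2,11) + gcd(15,1) + gcd(18,3) = 1+1+1+3 = 6.
Scaling by 5 multiplies the area by 5² = 25 (so the new area is 5375) and multiplies the boundary lattice-point count by 5, giving 30.
By Pick's theorem, the interior count of the dilated polygon is 5375 − 30/2 + 1 = 5361.

5361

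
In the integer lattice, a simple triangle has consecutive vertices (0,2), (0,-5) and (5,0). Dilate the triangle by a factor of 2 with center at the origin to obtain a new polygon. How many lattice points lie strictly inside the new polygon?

Using the shoelace formula, 2A = |(0·(-5) − 0·2) + (0·0 − 5·(-5)) + (5·2 − 0·0)| = 35, so the area is 35/2.
Along each edge there are gcd(|Δx|,|Δy|)+1 lattice points, so counting each shared vertex once the boundary has gcd(0,7) + gcd(5,5) + gcd(5,2) = 7+5+1 = 13.
Scaling by 2 multiplies the area by 2² = 4 (so the new area is 70) and multiplies the boundary lattice-point count by 2, giving 26.
By Pick's theorem, the interior count of the dilated polygon is 70 − 26/2 + 1 = 58.

58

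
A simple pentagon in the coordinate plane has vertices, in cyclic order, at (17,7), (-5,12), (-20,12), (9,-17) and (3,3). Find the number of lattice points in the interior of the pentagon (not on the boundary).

326

By the shoelace formula, twice the signed area is |(17·12 − (-5)·7) + ((-5)·12 − (-20)·12) + ((-20)·(-17) − 9·12) + (9·3 − 3·(-17)) + (3·7 − 17·3)| = 699, so the area is 699/2.
Summing gcd(|Δx|,|Δy|) over the edges gives the boundary count: gcd(22,5) + gcd(15,0) + gcd(29,29) + gcd(6,20) + gcd(14,4) = 1+15+29+2+2 = 49.
Pick's theorem gives I = A − B/2 + 1 = 699/2 − 49/2 + 1 = 326.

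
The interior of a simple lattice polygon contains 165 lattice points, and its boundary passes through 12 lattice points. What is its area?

Pick's theorem states A = I + B/2 − 1, so A = 165 + 12/2 − 1 = 170.

170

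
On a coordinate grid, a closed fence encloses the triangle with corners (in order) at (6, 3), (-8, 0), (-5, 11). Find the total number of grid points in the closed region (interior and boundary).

75

By the shoelace formula, twice the signed area is |[6·0 − (-8)·3] + [(-8)·11 − (-5)·0] + [(-5)·3 − 6·11]| = 145, so the area is 145/2.
Summing gcd(|Δx|,|Δy|) over the edges gives the boundary count: gcd(14,3) + gcd(3,11) + gcd(11,8) = 1+1+1 = 3.
Pick's theorem gives I = A − B/2 + 1 = 145/2 − 3/2 + 1 = 72, so the closed region contains I + B = 72 + 3 = 75 lattice points.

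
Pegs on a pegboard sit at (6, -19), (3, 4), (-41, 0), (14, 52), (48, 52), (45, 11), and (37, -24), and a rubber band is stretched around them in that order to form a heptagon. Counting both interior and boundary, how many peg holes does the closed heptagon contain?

By the shoelace formula, twice the signed area is |[6·4 − 3·(-19)] + [3·0 − (-41)·4] + [(-41)·52 − 14·0] + [14·52 − 48·52] + [48·11 − 45·52] + [45·(-24) − 37·11] + [37·(-19) − 6·(-24)]| = 7513, so the area is 3756.5.
The number of boundary lattice points is Σ gcd(|Δx|,|Δy|) = gcd(3,23) + gcd(44,4) + gcd(55,52) + gcd(34,0) + gcd(3,41) + gcd(8,35) + gcd(31,5) = 1+4+1+34+1+1+1 = 43.
Pick's theorem gives I = A − B/2 + 1 = 3756.5 − 43/2 + 1 = 3736, so the closed region contains I + B = 3736 + 43 = 3779 lattice points.

3779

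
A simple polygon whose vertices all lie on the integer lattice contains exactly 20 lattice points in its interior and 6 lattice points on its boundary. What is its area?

Pick's theorem states A = I + B/2 − 1, so A = 20 + 6/2 − 1 = 22.

22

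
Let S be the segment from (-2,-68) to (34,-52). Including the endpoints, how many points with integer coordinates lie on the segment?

5

The number of lattice points on a segment between lattice points is gcd(|Δx|,|Δy|) + 1 = gcd(36,16) + 1 = 4 + 1 = 5.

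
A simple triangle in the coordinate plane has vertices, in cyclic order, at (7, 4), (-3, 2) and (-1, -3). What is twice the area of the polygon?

By the shoelace formula, twice the signed area is |[7·2 − (-3)·4] + [(-3)·(-3) − (-1)·2] + [(-1)·4 − 7·(-3)]| = 54, so the area is 27.

54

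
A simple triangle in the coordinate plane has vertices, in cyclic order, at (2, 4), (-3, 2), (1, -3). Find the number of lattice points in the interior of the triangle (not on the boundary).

16

Using the shoelace formula, 2A = |[2·2 − (-3)·4] + [(-3)·(-3) − 1·2] + [1·4 − 2·(-3)]| = 33, so the area is 33/2.
Summing gcd(|Δx|,|Δy|) over the edges gives the boundary count: gcd(5,2) + gcd(4,5) + gcd(1,7) = 1+1+1 = 3.
Pick's theorem gives I = A − B/2 + 1 = 33/2 − 3/2 + 1 = 16.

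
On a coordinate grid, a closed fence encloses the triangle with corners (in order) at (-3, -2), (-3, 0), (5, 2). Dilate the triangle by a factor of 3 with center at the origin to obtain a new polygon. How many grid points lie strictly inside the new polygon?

The shoelace formula gives twice the area as |[(-3)·0 − (-3)·(-2)] + [(-3)·2 − 5·0] + [5·(-2) − (-3)·2]| = 16, so the area is 8.
The number of boundary lattice points is Σ gcd(|Δx|,|Δy|) = gcd(0,2) + gcd(8,2) + gcd(8,4) = 2+2+4 = 8.
Scaling by 3 multiplies the area by 3² = 9 (so the new area is 72) and multiplies the boundary lattice-point count by 3, giving 24.
By Pick's theorem, the interior count of the dilated polygon is 72 − 24/2 + 1 = 61.

61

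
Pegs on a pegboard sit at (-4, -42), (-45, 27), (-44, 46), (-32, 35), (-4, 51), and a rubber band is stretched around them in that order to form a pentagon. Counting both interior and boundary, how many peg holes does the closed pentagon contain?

2085

By the shoelace formula, twice the signed area is |[(-4)·27 − (-45)·(-42)] + [(-45)·46 − (-44)·27] + [(-44)·35 − (-32)·46] + [(-32)·51 − (-4)·35] + [(-4)·(-42) − (-4)·51]| = 4068, so the area is 2034.
Summing gcd(|Δx|,|Δy|) over the edges gives the boundary count: gcd(41,69) + gcd(1,19) + gcd(12,11) + gcd(28,16) + gcd(0,93) = 1+1+1+4+93 = 100.
Pick's theorem gives I = A − B/2 + 1 = 2034 − 100/2 + 1 = 1985, so the closed region contains I + B = 1985 + 100 = 2085 lattice points.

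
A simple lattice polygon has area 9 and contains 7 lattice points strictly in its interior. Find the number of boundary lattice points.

Pick's theorem gives A = I + B/2 − 1, so B = 2(A − I + 1) = 2(9 − 7 + 1) = 6.

6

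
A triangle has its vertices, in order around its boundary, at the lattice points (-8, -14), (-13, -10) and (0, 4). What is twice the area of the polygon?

The shoelace formula gives twice the area as |((-8)·(-10) − (-13)·(-14)) + ((-13)·4 − 0·(-10)) + (0·(-14) − (-8)·4)| = 122, so the area is 61.

122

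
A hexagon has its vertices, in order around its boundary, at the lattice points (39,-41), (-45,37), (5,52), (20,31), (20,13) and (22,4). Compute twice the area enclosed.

Using the shoelace formula, 2A = |(39·37 − (-45)·(-41)) + ((-45)·52 − 5·37) + (5·31 − 20·52) + (20·13 − 20·31) + (20·4 − 22·13) + (22·(-41) − 39·4)| = 5436, so the area is 2718.

5436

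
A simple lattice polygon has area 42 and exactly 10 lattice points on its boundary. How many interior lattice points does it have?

From Pick's theorem, I = A − B/2 + 1 = 42 − 10/2 + 1 = 38.

38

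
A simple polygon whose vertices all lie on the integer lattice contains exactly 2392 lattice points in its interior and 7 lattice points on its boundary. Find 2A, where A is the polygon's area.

4789

Pick's theorem states A = I + B/2 − 1, so A = 2392 + 7/2 − 1 = 4789/2.
Hence 2A = 4789.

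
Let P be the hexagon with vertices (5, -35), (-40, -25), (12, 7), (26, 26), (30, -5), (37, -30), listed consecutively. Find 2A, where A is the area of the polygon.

Using the shoelace formula, 2A = |(5·(-25) − (-40)·(-35)) + ((-40)·7 − 12·(-25)) + (12·26 − 26·7) + (26·(-5) − 30·26) + (30·(-30) − 37·(-5)) + (37·(-35) − 5·(-30))| = 4145, so the area is 4145/2.

4145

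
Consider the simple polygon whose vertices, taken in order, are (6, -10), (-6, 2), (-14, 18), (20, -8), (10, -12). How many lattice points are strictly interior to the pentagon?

By the shoelace formula, twice the signed area is |(6·2 − (-6)·(-10)) + ((-6)·18 − (-14)·2) + ((-14)·(-8) − 20·18) + (20·(-12) − 10·(-8)) + (10·(-10) − 6·(-12))| = 564, so the area is 282.
The number of boundary lattice points is Σ gcd(|Δx|,|Δy|) = gcd(12,12) + gcd(8,16) + gcd(34,26) + gcd(10,4) + gcd(4,2) = 12+8+2+2+2 = 26.
Pick's theorem gives I = A − B/2 + 1 = 282 − 26/2 + 1 = 270.

270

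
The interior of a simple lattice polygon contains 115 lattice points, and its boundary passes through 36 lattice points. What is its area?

132

By Pick's theorem, A = I + B/2 − 1 = 115 + 36/2 − 1 = 132.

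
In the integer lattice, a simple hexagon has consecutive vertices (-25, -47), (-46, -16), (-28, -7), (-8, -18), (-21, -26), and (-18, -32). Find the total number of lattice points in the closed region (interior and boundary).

The shoelace formula gives twice the area as |[(-25)·(-16) − (-46)·(-47)] + [(-46)·(-7) − (-28)·(-16)] + [(-28)·(-18) − (-8)·(-7)] + [(-8)·(-26) − (-21)·(-18)] + [(-21)·(-32) − (-18)·(-26)] + [(-18)·(-47) − (-25)·(-32)]| = 1360, so the area is 680.
Summing gcd(|Δx|,|Δy|) over the edges gives the boundary count: gcd(21,31) + gcd(18,9) + gcd(20,11) + gcd(13,8) + gcd(3,6) + gcd(7,15) = 1+9+1+1+3+1 = 16.
Pick's theorem gives I = A − B/2 + 1 = 680 − 16/2 + 1 = 673, so the closed region contains I + B = 673 + 16 = 689 lattice points.

689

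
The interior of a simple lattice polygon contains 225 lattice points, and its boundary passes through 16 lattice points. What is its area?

232

Pick's theorem states A = I + B/2 − 1, so A = 225 + 16/2 − 1 = 232.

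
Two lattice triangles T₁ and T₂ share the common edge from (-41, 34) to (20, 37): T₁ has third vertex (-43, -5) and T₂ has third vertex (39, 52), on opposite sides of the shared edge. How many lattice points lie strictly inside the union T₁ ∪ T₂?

The union is the simple quadrilateral with vertices (-41, 34), (-43, -5), (20, 37), (39, 52) in order.
Using the shoelace formula, 2A = |[(-41)·(-5) − (-43)·34] + [(-43)·37 − 20·(-5)] + [20·52 − 39·37] + [39·34 − (-41)·52]| = 3231, so the area is 1615.5.
The number of boundary lattice points is Σ gcd(|Δx|,|Δy|) = gcd(2,39) + gcd(63,42) + gcd(19,15) + gcd(80,18) = 1+21+1+2 = 25.
By Pick's theorem I = A − B/2 + 1 = 1615.5 − 25/2 + 1 = 1604.

1604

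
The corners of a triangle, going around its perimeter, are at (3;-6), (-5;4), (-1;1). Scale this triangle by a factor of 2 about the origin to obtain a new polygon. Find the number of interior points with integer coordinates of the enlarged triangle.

The shoelace formula gives twice the area as |(3·4 − (-5)·(-6)) + ((-5)·1 − (-1)·4) + ((-1)·(-6) − 3·1)| = 16, so the area is 8.
Summing gcd(|Δx|,|Δy|) over the edges gives the boundary count: gcd(8,10) + gcd(4,3) + gcd(4,7) = 2+1+1 = 4.
Scaling by 2 multiplies the area by 2² = 4 (so the new area is 32) and multiplies the boundary lattice-point count by 2, giving 8.
By Pick's theorem, the interior count of the dilated polygon is 32 − 8/2 + 1 = 29.

29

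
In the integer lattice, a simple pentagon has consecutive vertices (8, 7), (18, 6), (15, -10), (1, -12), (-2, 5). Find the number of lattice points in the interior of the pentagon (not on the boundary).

By the shoelace formula, twice the signed area is |(8·6 − 18·7) + (18·(-10) − 15·6) + (15·(-12) − 1·(-10)) + (1·5 − (-2)·(-12)) + ((-2)·7 − 8·5)| = 591, so the area is 591/2.
Summing gcd(|Δx|,|Δy|) over the edges gives the boundary count: gcd(10,1) + gcd(3,16) + gcd(14,2) + gcd(3,17) + gcd(10,2) = 1+1+2+1+2 = 7.
Pick's theorem gives I = A − B/2 + 1 = 591/2 − 7/2 + 1 = 293.

293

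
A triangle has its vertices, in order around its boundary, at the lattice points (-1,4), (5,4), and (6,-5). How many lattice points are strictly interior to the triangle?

24

By the shoelace formula, twice the signed area is |[(-1)·4 − 5·4] + [5·(-5) − 6·4] + [6·4 − (-1)·(-5)]| = 54, so the area is 27.
Summing gcd(|Δx|,|Δy|) over the edges gives the boundary count: gcd(6,0) + gcd(1,9) + gcd(7,9) = 6+1+1 = 8.
Pick's theorem gives I = A − B/2 + 1 = 27 − 8/2 + 1 = 24.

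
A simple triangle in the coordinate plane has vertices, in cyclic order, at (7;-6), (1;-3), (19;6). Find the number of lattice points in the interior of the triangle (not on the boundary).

Using the shoelace formula, 2A = |(7·(-3) − 1·(-6)) + (1·6 − 19·(-3)) + (19·(-6) − 7·6)| = 108, so the area is 54.
Along each edge there are gcd(|Δx|,|Δy|)+1 lattice points, so counting each shared vertex once the boundary has gcd(6,3) + gcd(18,9) + gcd(12,12) = 3+9+12 = 24.
Pick's theorem gives I = A − B/2 + 1 = 54 − 24/2 + 1 = 43.

43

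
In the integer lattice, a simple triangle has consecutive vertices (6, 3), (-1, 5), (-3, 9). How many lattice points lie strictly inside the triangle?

The shoelace formula gives twice the area as |(6·5 − (-1)·3) + ((-1)·9 − (-3)·5) + ((-3)·3 − 6·9)| = 24, so the area is 12.
Summing gcd(|Δx|,|Δy|) over the edges gives the boundary count: gcd(7,2) + gcd(2,4) + gcd(9,6) = 1+2+3 = 6.
By Pick's theorem A = I + B/2 − 1, so I = 12 − 6/2 + 1 = 10.

10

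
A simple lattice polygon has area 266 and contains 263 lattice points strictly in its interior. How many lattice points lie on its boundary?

8

Pick's theorem gives A = I + B/2 − 1, so B = 2(A − I + 1) = 2(266 − 263 + 1) = 8.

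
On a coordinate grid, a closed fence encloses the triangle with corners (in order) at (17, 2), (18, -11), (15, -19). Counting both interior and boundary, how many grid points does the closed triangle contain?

By the shoelace formula, twice the signed area is |[17·(-11) − 18·2] + [18·(-19) − 15·(-11)] + [15·2 − 17·(-19)]| = 47, so the area is 23.5.
Summing gcd(|Δx|,|Δy|) over the edges gives the boundary count: gcd(1,13) + gcd(3,8) + gcd(2,21) = 1+1+1 = 3.
Pick's theorem gives I = A − B/2 + 1 = 23.5 − 3/2 + 1 = 23, so the closed region contains I + B = 23 + 3 = 26 lattice points.

26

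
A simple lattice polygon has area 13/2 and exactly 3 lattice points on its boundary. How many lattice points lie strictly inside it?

6

Pick's theorem A = I + B/2 − 1 rearranges to I = A − B/2 + 1 = 13/2 − 3/2 + 1 = 6.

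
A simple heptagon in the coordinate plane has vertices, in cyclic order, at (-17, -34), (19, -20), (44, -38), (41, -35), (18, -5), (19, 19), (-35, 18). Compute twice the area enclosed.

Using the shoelace formula, 2A = |((-17)·(-20) − 19·(-34)) + (19·(-38) − 44·(-20)) + (44·(-35) − 41·(-38)) + (41·(-5) − 18·(-35)) + (18·19 − 19·(-5)) + (19·18 − (-35)·19) + ((-35)·(-34) − (-17)·18)| = 4527, so the area is 4527/2.

4527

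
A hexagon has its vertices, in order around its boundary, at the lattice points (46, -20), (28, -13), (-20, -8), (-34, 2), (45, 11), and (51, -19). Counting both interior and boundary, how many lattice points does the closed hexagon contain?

The shoelace formula gives twice the area as |(46·(-13) − 28·(-20)) + (28·(-8) − (-20)·(-13)) + ((-20)·2 − (-34)·(-8)) + ((-34)·11 − 45·2) + (45·(-19) − 51·11) + (51·(-20) − 46·(-19))| = 2860, so the area is 1430.
Along each edge there are gcd(|Δx|,|Δy|)+1 lattice points, so counting each shared vertex once the boundary has gcd(18,7) + gcd(48,5) + gcd(14,10) + gcd(79,9) + gcd(6,30) + gcd(5,1) = 1+1+2+1+6+1 = 12.
Pick's theorem gives I = A − B/2 + 1 = 1430 − 12/2 + 1 = 1425, so the closed region contains I + B = 1425 + 12 = 1437 lattice points.

1437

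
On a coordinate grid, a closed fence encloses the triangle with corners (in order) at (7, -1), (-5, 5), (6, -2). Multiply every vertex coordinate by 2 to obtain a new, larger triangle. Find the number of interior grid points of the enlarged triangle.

29

The shoelace formula gives twice the area as |(7·5 − (-5)·(-1)) + ((-5)·(-2) − 6·5) + (6·(-1) − 7·(-2))| = 18, so the area is 9.
Summing gcd(|Δx|,|Δy|) over the edges gives the boundary count: gcd(12,6) + gcd(11,7) + gcd(1,1) = 6+1+1 = 8.
Scaling by 2 multiplies the area by 2² = 4 (so the new area is 36) and multiplies the boundary lattice-point count by 2, giving 16.
By Pick's theorem, the interior count of the dilated polygon is 36 − 16/2 + 1 = 29.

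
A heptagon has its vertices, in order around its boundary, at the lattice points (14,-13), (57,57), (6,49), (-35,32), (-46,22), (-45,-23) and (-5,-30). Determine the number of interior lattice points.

5181

Using the shoelace formula, 2A = |(14·57 − 57·(-13)) + (57·49 − 6·57) + (6·32 − (-35)·49) + ((-35)·22 − (-46)·32) + ((-46)·(-23) − (-45)·22) + ((-45)·(-30) − (-5)·(-23)) + ((-5)·(-13) − 14·(-30))| = 10367, so the area is 10367/2.
The number of boundary lattice points is Σ gcd(|Δx|,|Δy|) = gcd(43,70) + gcd(51,8) + gcd(41,17) + gcd(11,10) + gcd(1,45) + gcd(40,7) + gcd(19,17) = 1+1+1+1+1+1+1 = 7.
By Pick's theorem A = I + B/2 − 1, so I = 10367/2 − 7/2 + 1 = 5181.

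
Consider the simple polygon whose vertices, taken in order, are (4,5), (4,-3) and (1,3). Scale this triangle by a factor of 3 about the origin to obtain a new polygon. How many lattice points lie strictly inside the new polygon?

91

The shoelace formula gives twice the area as |(4·(-3) − 4·5) + (4·3 − 1·(-3)) + (1·5 − 4·3)| = 24, so the area is 12.
The number of boundary lattice points is Σ gcd(|Δx|,|Δy|) = gcd(0,8) + gcd(3,6) + gcd(3,2) = 8+3+1 = 12.
Scaling by 3 multiplies the area by 3² = 9 (so the new area is 108) and multiplies the boundary lattice-point count by 3, giving 36.
By Pick's theorem, the interior count of the dilated polygon is 108 − 36/2 + 1 = 91.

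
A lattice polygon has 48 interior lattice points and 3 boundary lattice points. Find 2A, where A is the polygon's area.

97

Pick's theorem states A = I + B/2 − 1, so A = 48 + 3/2 − 1 = 97/2.
Hence 2A = 97.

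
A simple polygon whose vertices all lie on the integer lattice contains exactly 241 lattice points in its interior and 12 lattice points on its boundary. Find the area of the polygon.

Pick's theorem states A = I + B/2 − 1, so A = 241 + 12/2 − 1 = 246.

246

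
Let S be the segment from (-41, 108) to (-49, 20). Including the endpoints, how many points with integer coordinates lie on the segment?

9

The number of lattice points on a segment between lattice points is gcd(|Δx|,|Δy|) + 1 = gcd(8,88) + 1 = 8 + 1 = 9.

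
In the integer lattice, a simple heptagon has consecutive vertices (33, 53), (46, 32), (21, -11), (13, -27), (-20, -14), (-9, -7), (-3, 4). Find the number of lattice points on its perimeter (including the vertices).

14

Summing gcd(|Δx|,|Δy|) over the edges gives the boundary count: gcd(13,21) + gcd(25,43) + gcd(8,16) + gcd(33,13) + gcd(11,7) + gcd(6,11) + gcd(36,49) = 1+1+8+1+1+1+1 = 14.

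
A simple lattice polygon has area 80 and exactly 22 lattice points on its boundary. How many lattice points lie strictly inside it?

70

From Pick's theorem, I = A − B/2 + 1 = 80 − 22/2 + 1 = 70.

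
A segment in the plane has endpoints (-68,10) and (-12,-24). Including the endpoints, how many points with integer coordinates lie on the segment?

3

The number of lattice points on a segment between lattice points is gcd(|Δx|,|Δy|) + 1 = gcd(56,34) + 1 = 2 + 1 = 3.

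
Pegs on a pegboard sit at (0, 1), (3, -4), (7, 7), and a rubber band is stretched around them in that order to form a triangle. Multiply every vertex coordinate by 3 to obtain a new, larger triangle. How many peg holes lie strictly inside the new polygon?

The shoelace formula gives twice the area as |[0·(-4) − 3·1] + [3·7 − 7·(-4)] + [7·1 − 0·7]| = 53, so the area is 26.5.
Summing gcd(|Δx|,|Δy|) over the edges gives the boundary count: gcd(3,5) + gcd(4,11) + gcd(7,6) = 1+1+1 = 3.
Scaling by 3 multiplies the area by 3² = 9 (so the new area is 238.5) and multiplies the boundary lattice-point count by 3, giving 9.
By Pick's theorem, the interior count of the dilated polygon is 238.5 − 9/2 + 1 = 235.

235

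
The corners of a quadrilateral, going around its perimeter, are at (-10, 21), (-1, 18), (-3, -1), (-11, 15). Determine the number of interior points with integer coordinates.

The shoelace formula gives twice the area as |[(-10)·18 − (-1)·21] + [(-1)·(-1) − (-3)·18] + [(-3)·15 − (-11)·(-1)] + [(-11)·21 − (-10)·15]| = 241, so the area is 120.5.
Along each edge there are gcd(|Δx|,|Δy|)+1 lattice points, so counting each shared vertex once the boundary has gcd(9,3) + gcd(2,19) + gcd(8,16) + gcd(1,6) = 3+1+8+1 = 13.
Pick's theorem gives I = A − B/2 + 1 = 120.5 − 13/2 + 1 = 115.

115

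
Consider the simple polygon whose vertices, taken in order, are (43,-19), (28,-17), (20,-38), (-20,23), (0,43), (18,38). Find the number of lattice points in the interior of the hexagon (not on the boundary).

By the shoelace formula, twice the signed area is |(43·(-17) − 28·(-19)) + (28·(-38) − 20·(-17)) + (20·23 − (-20)·(-38)) + ((-20)·43 − 0·23) + (0·38 − 18·43) + (18·(-19) − 43·38)| = 4833, so the area is 4833/2.
The number of boundary lattice points is Σ gcd(|Δx|,|Δy|) = gcd(15,2) + gcd(8,21) + gcd(40,61) + gcd(20,20) + gcd(18,5) + gcd(25,57) = 1+1+1+20+1+1 = 25.
Pick's theorem gives I = A − B/2 + 1 = 4833/2 − 25/2 + 1 = 2405.

2405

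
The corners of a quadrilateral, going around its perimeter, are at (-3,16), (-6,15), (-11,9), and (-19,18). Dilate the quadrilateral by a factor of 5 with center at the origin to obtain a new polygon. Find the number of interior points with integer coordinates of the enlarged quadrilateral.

By the shoelace formula, twice the signed area is |((-3)·15 − (-6)·16) + ((-6)·9 − (-11)·15) + ((-11)·18 − (-19)·9) + ((-19)·16 − (-3)·18)| = 115, so the area is 115/2.
Along each edge there are gcd(|Δx|,|Δy|)+1 lattice points, so counting each shared vertex once the boundary has gcd(3,1) + gcd(5,6) + gcd(8,9) + gcd(16,2) = 1+1+1+2 = 5.
Scaling by 5 multiplies the area by 5² = 25 (so the new area is 1437.5) and multiplies the boundary lattice-point count by 5, giving 25.
By Pick's theorem, the interior count of the dilated polygon is 1437.5 − 25/2 + 1 = 1426.

1426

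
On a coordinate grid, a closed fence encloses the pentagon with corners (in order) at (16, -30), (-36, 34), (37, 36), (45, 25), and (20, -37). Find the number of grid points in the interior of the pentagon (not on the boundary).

2976

Using the shoelace formula, 2A = |[16·34 − (-36)·(-30)] + [(-36)·36 − 37·34] + [37·25 − 45·36] + [45·(-37) − 20·25] + [20·(-30) − 16·(-37)]| = 5958, so the area is 2979.
Summing gcd(|Δx|,|Δy|) over the edges gives the boundary count: gcd(52,64) + gcd(73,2) + gcd(8,11) + gcd(25,62) + gcd(4,7) = 4+1+1+1+1 = 8.
Pick's theorem gives I = A − B/2 + 1 = 2979 − 8/2 + 1 = 2976.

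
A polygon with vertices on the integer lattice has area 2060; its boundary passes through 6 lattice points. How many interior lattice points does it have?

Pick's theorem A = I + B/2 − 1 rearranges to I = A − B/2 + 1 = 2060 − 6/2 + 1 = 2058.

2058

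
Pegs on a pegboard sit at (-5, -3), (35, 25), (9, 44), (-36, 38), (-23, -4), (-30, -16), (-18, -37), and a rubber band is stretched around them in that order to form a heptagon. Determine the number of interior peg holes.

2583

By the shoelace formula, twice the signed area is |((-5)·25 − 35·(-3)) + (35·44 − 9·25) + (9·38 − (-36)·44) + ((-36)·(-4) − (-23)·38) + ((-23)·(-16) − (-30)·(-4)) + ((-30)·(-37) − (-18)·(-16)) + ((-18)·(-3) − (-5)·(-37))| = 5178, so the area is 2589.
Summing gcd(|Δx|,|Δy|) over the edges gives the boundary count: gcd(40,28) + gcd(26,19) + gcd(45,6) + gcd(13,42) + gcd(7,12) + gcd(12,21) + gcd(13,34) = 4+1+3+1+1+3+1 = 14.
By Pick's theorem A = I + B/2 − 1, so I = 2589 − 14/2 + 1 = 2583.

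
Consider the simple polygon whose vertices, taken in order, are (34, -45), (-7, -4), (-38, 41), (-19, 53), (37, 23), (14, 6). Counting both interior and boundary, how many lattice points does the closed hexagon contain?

2753

By the shoelace formula, twice the signed area is |(34·(-4) − (-7)·(-45)) + ((-7)·41 − (-38)·(-4)) + ((-38)·53 − (-19)·41) + ((-19)·23 − 37·53) + (37·6 − 14·23) + (14·(-45) − 34·6)| = 5457, so the area is 5457/2.
Along each edge there are gcd(|Δx|,|Δy|)+1 lattice points, so counting each shared vertex once the boundary has gcd(41,41) + gcd(31,45) + gcd(19,12) + gcd(56,30) + gcd(23,17) + gcd(20,51) = 41+1+1+2+1+1 = 47.
Pick's theorem gives I = A − B/2 + 1 = 5457/2 − 47/2 + 1 = 2706, so the closed region contains I + B = 2706 + 47 = 2753 lattice points.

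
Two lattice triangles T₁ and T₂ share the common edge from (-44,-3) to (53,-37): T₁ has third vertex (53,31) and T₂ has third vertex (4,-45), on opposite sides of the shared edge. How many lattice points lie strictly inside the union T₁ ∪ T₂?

4482

The union is the simple quadrilateral with vertices (-44,-3), (53,31), (53,-37), (4,-45) in order.
The shoelace formula gives twice the area as |((-44)·31 − 53·(-3)) + (53·(-37) − 53·31) + (53·(-45) − 4·(-37)) + (4·(-3) − (-44)·(-45))| = 9038, so the area is 4519.
Summing gcd(|Δx|,|Δy|) over the edges gives the boundary count: gcd(97,34) + gcd(0,68) + gcd(49,8) + gcd(48,42) = 1+68+1+6 = 76.
By Pick's theorem I = A − B/2 + 1 = 4519 − 76/2 + 1 = 4482.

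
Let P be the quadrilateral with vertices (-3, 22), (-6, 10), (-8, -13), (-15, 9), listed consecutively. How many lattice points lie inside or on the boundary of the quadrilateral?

159

By the shoelace formula, twice the signed area is |((-3)·10 − (-6)·22) + ((-6)·(-13) − (-8)·10) + ((-8)·9 − (-15)·(-13)) + ((-15)·22 − (-3)·9)| = 310, so the area is 155.
Along each edge there are gcd(|Δx|,|Δy|)+1 lattice points, so counting each shared vertex once the boundary has gcd(3,12) + gcd(2,23) + gcd(7,22) + gcd(12,13) = 3+1+1+1 = 6.
Pick's theorem gives I = A − B/2 + 1 = 155 − 6/2 + 1 = 153, so the closed region contains I + B = 153 + 6 = 159 lattice points.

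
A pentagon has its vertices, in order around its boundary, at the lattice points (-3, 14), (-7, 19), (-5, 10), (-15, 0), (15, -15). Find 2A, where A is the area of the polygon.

The shoelace formula gives twice the area as |((-3)·19 − (-7)·14) + ((-7)·10 − (-5)·19) + ((-5)·0 − (-15)·10) + ((-15)·(-15) − 15·0) + (15·14 − (-3)·(-15))| = 606, so the area is 303.

606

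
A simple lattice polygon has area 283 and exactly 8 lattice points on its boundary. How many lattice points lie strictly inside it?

From Pick's theorem, I = A − B/2 + 1 = 283 − 8/2 + 1 = 280.

280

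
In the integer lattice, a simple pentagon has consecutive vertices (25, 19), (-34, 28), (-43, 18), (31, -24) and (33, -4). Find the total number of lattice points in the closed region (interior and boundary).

1908

By the shoelace formula, twice the signed area is |(25·28 − (-34)·19) + ((-34)·18 − (-43)·28) + ((-43)·(-24) − 31·18) + (31·(-4) − 33·(-24)) + (33·19 − 25·(-4))| = 3807, so the area is 1903.5.
Along each edge there are gcd(|Δx|,|Δy|)+1 lattice points, so counting each shared vertex once the boundary has gcd(59,9) + gcd(9,10) + gcd(74,42) + gcd(2,20) + gcd(8,23) = 1+1+2+2+1 = 7.
Pick's theorem gives I = A − B/2 + 1 = 1903.5 − 7/2 + 1 = 1901, so the closed region contains I + B = 1901 + 7 = 1908 lattice points.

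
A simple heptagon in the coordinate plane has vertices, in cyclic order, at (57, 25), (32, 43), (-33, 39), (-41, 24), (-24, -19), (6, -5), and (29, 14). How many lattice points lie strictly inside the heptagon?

The shoelace formula gives twice the area as |[57·43 − 32·25] + [32·39 − (-33)·43] + [(-33)·24 − (-41)·39] + [(-41)·(-19) − (-24)·24] + [(-24)·(-5) − 6·(-19)] + [6·14 − 29·(-5)] + [29·25 − 57·14]| = 6870, so the area is 3435.
The number of boundary lattice points is Σ gcd(|Δx|,|Δy|) = gcd(25,18) + gcd(65,4) + gcd(8,15) + gcd(17,43) + gcd(30,14) + gcd(23,19) + gcd(28,11) = 1+1+1+1+2+1+1 = 8.
By Pick's theorem A = I + B/2 − 1, so I = 3435 − 8/2 + 1 = 3432.

3432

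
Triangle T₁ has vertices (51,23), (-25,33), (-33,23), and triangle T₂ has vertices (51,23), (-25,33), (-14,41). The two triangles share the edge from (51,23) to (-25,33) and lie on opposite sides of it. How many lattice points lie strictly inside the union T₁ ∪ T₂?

736

The union is the simple quadrilateral with vertices (51,23), (-33,23), (-25,33), (-14,41) in order.
Using the shoelace formula, 2A = |[51·23 − (-33)·23] + [(-33)·33 − (-25)·23] + [(-25)·41 − (-14)·33] + [(-14)·23 − 51·41]| = 1558, so the area is 779.
The number of boundary lattice points is Σ gcd(|Δx|,|Δy|) = gcd(84,0) + gcd(8,10) + gcd(11,8) + gcd(65,18) = 84+2+1+1 = 88.
By Pick's theorem I = A − B/2 + 1 = 779 − 88/2 + 1 = 736.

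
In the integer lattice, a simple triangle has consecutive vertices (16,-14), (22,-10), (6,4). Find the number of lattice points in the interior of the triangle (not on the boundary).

The shoelace formula gives twice the area as |[16·(-10) − 22·(-14)] + [22·4 − 6·(-10)] + [6·(-14) − 16·4]| = 148, so the area is 74.
Along each edge there are gcd(|Δx|,|Δy|)+1 lattice points, so counting each shared vertex once the boundary has gcd(6,4) + gcd(16,14) + gcd(10,18) = 2+2+2 = 6.
Pick's theorem gives I = A − B/2 + 1 = 74 − 6/2 + 1 = 72.

72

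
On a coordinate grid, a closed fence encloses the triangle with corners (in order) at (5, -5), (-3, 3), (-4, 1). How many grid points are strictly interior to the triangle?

By the shoelace formula, twice the signed area is |[5·3 − (-3)·(-5)] + [(-3)·1 − (-4)·3] + [(-4)·(-5) − 5·1]| = 24, so the area is 12.
Summing gcd(|Δx|,|Δy|) over the edges gives the boundary count: gcd(8,8) + gcd(1,2) + gcd(9,6) = 8+1+3 = 12.
By Pick's theorem A = I + B/2 − 1, so I = 12 − 12/2 + 1 = 7.

7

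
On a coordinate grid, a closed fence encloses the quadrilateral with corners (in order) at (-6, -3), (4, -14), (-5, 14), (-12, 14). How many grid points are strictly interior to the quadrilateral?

146

Using the shoelace formula, 2A = |[(-6)·(-14) − 4·(-3)] + [4·14 − (-5)·(-14)] + [(-5)·14 − (-12)·14] + [(-12)·(-3) − (-6)·14]| = 300, so the area is 150.
Along each edge there are gcd(|Δx|,|Δy|)+1 lattice points, so counting each shared vertex once the boundary has gcd(10,11) + gcd(9,28) + gcd(7,0) + gcd(6,17) = 1+1+7+1 = 10.
By Pick's theorem A = I + B/2 − 1, so I = 150 − 10/2 + 1 = 146.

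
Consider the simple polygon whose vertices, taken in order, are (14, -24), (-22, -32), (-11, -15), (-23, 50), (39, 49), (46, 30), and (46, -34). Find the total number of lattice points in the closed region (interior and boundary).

4851

The shoelace formula gives twice the area as |(14·(-32) − (-22)·(-24)) + ((-22)·(-15) − (-11)·(-32)) + ((-11)·50 − (-23)·(-15)) + ((-23)·49 − 39·50) + (39·30 − 46·49) + (46·(-34) − 46·30) + (46·(-24) − 14·(-34))| = 9626, so the area is 4813.
Summing gcd(|Δx|,|Δy|) over the edges gives the boundary count: gcd(36,8) + gcd(11,17) + gcd(12,65) + gcd(62,1) + gcd(7,19) + gcd(0,64) + gcd(32,10) = 4+1+1+1+1+64+2 = 74.
Pick's theorem gives I = A − B/2 + 1 = 4813 − 74/2 + 1 = 4777, so the closed region contains I + B = 4777 + 74 = 4851 lattice points.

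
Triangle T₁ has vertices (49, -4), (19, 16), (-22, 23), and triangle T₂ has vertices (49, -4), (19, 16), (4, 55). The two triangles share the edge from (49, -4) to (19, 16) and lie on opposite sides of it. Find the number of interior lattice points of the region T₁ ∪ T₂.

The union is the simple quadrilateral with vertices (49, -4), (-22, 23), (19, 16), (4, 55) in order.
By the shoelace formula, twice the signed area is |(49·23 − (-22)·(-4)) + ((-22)·16 − 19·23) + (19·55 − 4·16) + (4·(-4) − 49·55)| = 1480, so the area is 740.
Along each edge there are gcd(|Δx|,|Δy|)+1 lattice points, so counting each shared vertex once the boundary has gcd(71,27) + gcd(41,7) + gcd(15,39) + gcd(45,59) = 1+1+3+1 = 6.
By Pick's theorem I = A − B/2 + 1 = 740 − 6/2 + 1 = 738.

738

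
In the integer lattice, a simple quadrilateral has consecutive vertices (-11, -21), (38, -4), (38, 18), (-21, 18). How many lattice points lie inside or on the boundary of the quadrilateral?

1732

Using the shoelace formula, 2A = |((-11)·(-4) − 38·(-21)) + (38·18 − 38·(-4)) + (38·18 − (-21)·18) + ((-21)·(-21) − (-11)·18)| = 3379, so the area is 1689.5.
The number of boundary lattice points is Σ gcd(|Δx|,|Δy|) = gcd(49,17) + gcd(0,22) + gcd(59,0) + gcd(10,39) = 1+22+59+1 = 83.
Pick's theorem gives I = A − B/2 + 1 = 1689.5 − 83/2 + 1 = 1649, so the closed region contains I + B = 1649 + 83 = 1732 lattice points.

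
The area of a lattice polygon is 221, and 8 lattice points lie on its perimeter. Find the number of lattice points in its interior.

From Pick's theorem, I = A − B/2 + 1 = 221 − 8/2 + 1 = 218.

218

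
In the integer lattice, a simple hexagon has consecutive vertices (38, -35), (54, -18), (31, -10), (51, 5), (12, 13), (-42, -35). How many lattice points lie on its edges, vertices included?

94

Summing gcd(|Δx|,|Δy|) over the edges gives the boundary count: gcd(16,17) + gcd(23,8) + gcd(20,15) + gcd(39,8) + gcd(54,48) + gcd(80,0) = 1+1+5+1+6+80 = 94.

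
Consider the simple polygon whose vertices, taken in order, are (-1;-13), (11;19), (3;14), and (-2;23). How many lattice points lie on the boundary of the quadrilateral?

7

Along each edge there are gcd(|Δx|,|Δy|)+1 lattice points, so counting each shared vertex once the boundary has gcd(12,32) + gcd(8,5) + gcd(5,9) + gcd(1,36) = 4+1+1+1 = 7.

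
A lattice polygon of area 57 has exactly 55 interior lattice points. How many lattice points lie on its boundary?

Pick's theorem gives A = I + B/2 − 1, so B = 2(A − I + 1) = 2(57 − 55 + 1) = 6.

6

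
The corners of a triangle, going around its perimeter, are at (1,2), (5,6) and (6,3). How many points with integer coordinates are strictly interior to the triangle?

Using the shoelace formula, 2A = |(1·6 − 5·2) + (5·3 − 6·6) + (6·2 − 1·3)| = 16, so the area is 8.
Summing gcd(|Δx|,|Δy|) over the edges gives the boundary count: gcd(4,4) + gcd(1,3) + gcd(5,1) = 4+1+1 = 6.
By Pick's theorem A = I + B/2 − 1, so I = 8 − 6/2 + 1 = 6.

6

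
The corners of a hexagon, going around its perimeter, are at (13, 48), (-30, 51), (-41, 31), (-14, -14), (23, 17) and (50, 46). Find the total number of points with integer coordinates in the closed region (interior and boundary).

Using the shoelace formula, 2A = |[13·51 − (-30)·48] + [(-30)·31 − (-41)·51] + [(-41)·(-14) − (-14)·31] + [(-14)·17 − 23·(-14)] + [23·46 − 50·17] + [50·48 − 13·46]| = 6366, so the area is 3183.
Along each edge there are gcd(|Δx|,|Δy|)+1 lattice points, so counting each shared vertex once the boundary has gcd(43,3) + gcd(11,20) + gcd(27,45) + gcd(37,31) + gcd(27,29) + gcd(37,2) = 1+1+9+1+1+1 = 14.
Pick's theorem gives I = A − B/2 + 1 = 3183 − 14/2 + 1 = 3177, so the closed region contains I + B = 3177 + 14 = 3191 lattice points.

3191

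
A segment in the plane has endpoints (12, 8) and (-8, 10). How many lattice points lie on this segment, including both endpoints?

The number of lattice points on a segment between lattice points is gcd(|Δx|,|Δy|) + 1 = gcd(20,2) + 1 = 2 + 1 = 3.

3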